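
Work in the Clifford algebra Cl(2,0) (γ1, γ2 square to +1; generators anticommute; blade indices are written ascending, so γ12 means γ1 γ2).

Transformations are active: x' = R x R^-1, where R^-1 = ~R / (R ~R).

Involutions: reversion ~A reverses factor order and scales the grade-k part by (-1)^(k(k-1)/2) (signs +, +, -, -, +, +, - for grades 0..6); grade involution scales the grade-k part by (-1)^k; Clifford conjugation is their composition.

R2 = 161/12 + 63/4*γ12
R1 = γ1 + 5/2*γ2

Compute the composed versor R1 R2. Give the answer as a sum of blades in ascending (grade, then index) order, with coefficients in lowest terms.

Distribute over the terms of R1 (each basis-blade product reordered to ascending indices, repeated generators contracted through their squares):
(γ1) R2 = 161/12*γ1 + 63/4*γ2
(5/2*γ2) R2 = -315/8*γ1 + 805/24*γ2
Summing the partial products and collecting blades:
Answer: -623/24*γ1 + 1183/24*γ2


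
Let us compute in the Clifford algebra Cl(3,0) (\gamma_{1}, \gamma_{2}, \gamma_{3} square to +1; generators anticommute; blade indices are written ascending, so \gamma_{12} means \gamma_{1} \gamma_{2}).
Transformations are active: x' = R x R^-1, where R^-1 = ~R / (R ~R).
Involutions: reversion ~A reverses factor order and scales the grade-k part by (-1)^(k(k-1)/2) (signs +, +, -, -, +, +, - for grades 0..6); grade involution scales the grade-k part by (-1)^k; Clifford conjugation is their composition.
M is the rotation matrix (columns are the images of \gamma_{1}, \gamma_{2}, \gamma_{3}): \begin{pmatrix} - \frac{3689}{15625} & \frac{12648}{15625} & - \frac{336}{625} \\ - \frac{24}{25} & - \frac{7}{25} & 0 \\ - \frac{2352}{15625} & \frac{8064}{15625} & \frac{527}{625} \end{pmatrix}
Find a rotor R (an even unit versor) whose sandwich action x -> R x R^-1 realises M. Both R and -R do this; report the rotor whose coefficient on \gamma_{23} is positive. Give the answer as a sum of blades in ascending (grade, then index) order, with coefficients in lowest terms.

Method: write R = a + b12*\gamma_{12} + b13*\gamma_{13} + b23*\gamma_{23} with a^2 + b12^2 + b13^2 + b23^2 = 1 (so R^-1 = ~R). Expanding the columns R e_j ~R gives tr M = 4a^2 - 1 and, from the antisymmetric part, M21 - M12 = -4a*b12, M13 - M31 = 4a*b13, M32 - M23 = -4a*b23.
Here tr M = \frac{5111}{15625}, so a^2 = (1 + tr M)/4 = \frac{5184}{15625} and a = ±\frac{72}{125}. Taking a = \frac{72}{125}: M21 - M12 = -\frac{27648}{15625}, M13 - M31 = -\frac{6048}{15625}, M32 - M23 = \frac{8064}{15625}, giving b12 = \frac{96}{125}, b13 = -\frac{21}{125}, b23 = -\frac{28}{125}, i.e. R = \frac{72}{125} + \frac{96}{125} \gamma_{12} - \frac{21}{125} \gamma_{13} - \frac{28}{125} \gamma_{23}.
Its \gamma_{23} coefficient is negative, so report the other preimage -R.
Answer: -\frac{72}{125} - \frac{96}{125} \gamma_{12} + \frac{21}{125} \gamma_{13} + \frac{28}{125} \gamma_{23}. Uniqueness: Spin(3) -> SO(3) maps R and -R to the same rotation of trace \frac{5111}{15625}; fixing the sign of the \gamma_{23} coefficient removes the ambiguity.


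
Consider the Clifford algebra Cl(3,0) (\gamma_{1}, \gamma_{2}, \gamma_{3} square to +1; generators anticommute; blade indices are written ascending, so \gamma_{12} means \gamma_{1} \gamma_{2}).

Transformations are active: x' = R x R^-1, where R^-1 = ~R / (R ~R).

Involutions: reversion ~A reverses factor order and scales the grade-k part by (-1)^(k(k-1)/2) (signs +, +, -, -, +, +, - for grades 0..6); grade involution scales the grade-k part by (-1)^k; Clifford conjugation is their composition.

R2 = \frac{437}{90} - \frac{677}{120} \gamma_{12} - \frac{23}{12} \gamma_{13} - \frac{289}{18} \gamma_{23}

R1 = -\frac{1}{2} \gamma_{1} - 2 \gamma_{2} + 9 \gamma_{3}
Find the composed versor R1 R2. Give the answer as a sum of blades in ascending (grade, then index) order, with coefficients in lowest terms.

Distribute over the terms of R1 (each basis-blade product reordered to ascending indices, repeated generators contracted through their squares):
(-\frac{1}{2} \gamma_{1}) R2 = -\frac{437}{180} \gamma_{1} + \frac{677}{240} \gamma_{2} + \frac{23}{24} \gamma_{3} + \frac{289}{36} \gamma_{123}
(-2 \gamma_{2}) R2 = -\frac{677}{60} \gamma_{1} - \frac{437}{45} \gamma_{2} + \frac{289}{9} \gamma_{3} - \frac{23}{6} \gamma_{123}
(9 \gamma_{3}) R2 = \frac{69}{4} \gamma_{1} + \frac{289}{2} \gamma_{2} + \frac{437}{10} \gamma_{3} - \frac{2031}{40} \gamma_{123}
Summing the partial products and collecting blades:
Answer: \frac{637}{180} \gamma_{1} + \frac{99079}{720} \gamma_{2} + \frac{27637}{360} \gamma_{3} - \frac{16769}{360} \gamma_{123}


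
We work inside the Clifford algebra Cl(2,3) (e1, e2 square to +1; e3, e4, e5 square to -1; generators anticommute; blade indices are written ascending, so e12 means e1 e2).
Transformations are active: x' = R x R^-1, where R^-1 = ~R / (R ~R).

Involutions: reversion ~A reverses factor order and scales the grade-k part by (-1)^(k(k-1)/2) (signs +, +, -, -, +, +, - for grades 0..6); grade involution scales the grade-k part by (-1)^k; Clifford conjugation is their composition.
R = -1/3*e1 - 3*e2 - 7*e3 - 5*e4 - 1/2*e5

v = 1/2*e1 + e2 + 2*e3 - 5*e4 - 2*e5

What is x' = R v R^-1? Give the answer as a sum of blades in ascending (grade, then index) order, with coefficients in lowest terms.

~R = -1/3*e1 - 3*e2 - 7*e3 - 5*e4 - 1/2*e5, and R ~R = -2345/36, so R^-1 = ~R / (-2345/36).
R v = -91/6 + 7/6*e12 + 17/6*e13 + 25/6*e14 + 11/12*e15 + e23 + 20*e24 + 13/2*e25 + 45*e34 + 15*e35 + 15/2*e45
Answer: -439/670*e1 - 803/335*e2 - 1762/335*e3 + 179/67*e4 + 592/335*e5


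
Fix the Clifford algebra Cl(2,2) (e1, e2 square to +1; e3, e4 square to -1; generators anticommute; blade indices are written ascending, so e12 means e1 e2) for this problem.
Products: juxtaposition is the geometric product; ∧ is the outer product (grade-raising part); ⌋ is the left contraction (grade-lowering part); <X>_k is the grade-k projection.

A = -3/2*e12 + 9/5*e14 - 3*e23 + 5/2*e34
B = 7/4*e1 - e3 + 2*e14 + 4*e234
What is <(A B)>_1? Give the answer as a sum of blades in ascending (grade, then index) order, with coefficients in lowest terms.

step 1: 18/5 - 83/8*e2 - 353/20*e4 - 5*e13 + 3*e24 - 219/20*e123 + 7/40*e134 - 6*e1234
step 2: -83/8*e2 - 353/20*e4
Answer: -83/8*e2 - 353/20*e4


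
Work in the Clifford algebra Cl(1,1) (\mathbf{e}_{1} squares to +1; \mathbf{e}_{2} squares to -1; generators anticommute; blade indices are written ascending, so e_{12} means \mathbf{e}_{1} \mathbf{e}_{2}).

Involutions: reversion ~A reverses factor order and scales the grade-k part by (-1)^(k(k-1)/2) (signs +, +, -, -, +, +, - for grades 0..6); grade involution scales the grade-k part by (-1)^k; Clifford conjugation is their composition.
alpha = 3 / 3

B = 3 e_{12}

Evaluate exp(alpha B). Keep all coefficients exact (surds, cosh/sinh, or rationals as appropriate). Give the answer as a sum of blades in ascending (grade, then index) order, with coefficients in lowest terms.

B^2 = (3)^2*(e_{12})^2 = 9*(+1) = 9 (a basis 2-blade squares to minus the product of its generators' squares).
B^2 = 9 — a positive square means the series sums to a boost: l = 3, alpha*l = 3, so exp(alpha B) = cosh(3) + (sinh(3)/3)*B = \cosh{\left(3 \right)} + (\frac{\sinh{\left(3 \right)}}{3})*B.
Answer: \cosh{\left(3 \right)} + \sinh{\left(3 \right)} e_{12}


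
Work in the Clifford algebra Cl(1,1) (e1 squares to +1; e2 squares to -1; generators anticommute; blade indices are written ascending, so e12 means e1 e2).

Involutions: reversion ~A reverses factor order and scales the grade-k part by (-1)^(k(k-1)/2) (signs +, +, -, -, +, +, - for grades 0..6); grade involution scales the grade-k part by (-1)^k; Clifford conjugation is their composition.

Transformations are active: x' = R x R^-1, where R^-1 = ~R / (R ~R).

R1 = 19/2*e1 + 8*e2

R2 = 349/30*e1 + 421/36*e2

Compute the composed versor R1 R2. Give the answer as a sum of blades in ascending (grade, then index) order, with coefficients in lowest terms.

Distribute over the terms of R1 (each basis-blade product reordered to ascending indices, repeated generators contracted through their squares):
(19/2*e1) R2 = 6631/60 + 7999/72*e12
(8*e2) R2 = -842/9 - 1396/15*e12
Summing the partial products and collecting blades:
Answer: 3053/180 + 6491/360*e12


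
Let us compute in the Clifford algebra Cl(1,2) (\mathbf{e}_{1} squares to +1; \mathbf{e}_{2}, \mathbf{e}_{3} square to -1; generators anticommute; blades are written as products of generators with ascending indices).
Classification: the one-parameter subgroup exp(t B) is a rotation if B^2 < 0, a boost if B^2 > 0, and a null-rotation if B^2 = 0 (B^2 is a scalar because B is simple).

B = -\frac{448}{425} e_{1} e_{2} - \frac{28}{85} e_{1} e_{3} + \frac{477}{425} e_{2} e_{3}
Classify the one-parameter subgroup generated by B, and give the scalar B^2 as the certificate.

B^2 term by term: the squares give (-\frac{448}{425})^2*(e_{1} e_{2})^2 + (-\frac{28}{85})^2*(e_{1} e_{3})^2 + (\frac{477}{425})^2*(e_{2} e_{3})^2 = \frac{200704}{180625}*(+1) + \frac{784}{7225}*(+1) + \frac{227529}{180625}*(-1) = -\frac{1}{25} (each basis 2-blade squares to minus the product of its generators' squares); cross terms between blades sharing an index anticommute and cancel. So B^2 = -\frac{1}{25}.
Answer: rotation, certificate B^2 = -\frac{1}{25}. B^2 = -\frac{1}{25} is basis-independent, so its sign is the whole story.


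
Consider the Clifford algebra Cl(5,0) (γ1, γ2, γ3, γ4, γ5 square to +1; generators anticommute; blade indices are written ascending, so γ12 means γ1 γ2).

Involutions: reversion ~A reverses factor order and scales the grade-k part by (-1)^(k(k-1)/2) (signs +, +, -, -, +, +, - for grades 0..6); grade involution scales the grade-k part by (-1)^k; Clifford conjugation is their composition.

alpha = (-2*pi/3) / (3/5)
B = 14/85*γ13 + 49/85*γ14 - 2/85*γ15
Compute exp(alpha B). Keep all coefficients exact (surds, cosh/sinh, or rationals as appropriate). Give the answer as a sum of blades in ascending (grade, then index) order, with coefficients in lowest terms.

B^2 term by term: the squares give (14/85)^2*(γ13)^2 + (49/85)^2*(γ14)^2 + (-2/85)^2*(γ15)^2 = 196/7225*(-1) + 2401/7225*(-1) + 4/7225*(-1) = -9/25 (each basis 2-blade squares to minus the product of its generators' squares); cross terms between blades sharing an index anticommute and cancel. So B^2 = -9/25.
B^2 = -9/25 — circular case — the even/odd split gives cos and sin: l = 3/5, alpha*l = -2*pi/3, so exp(alpha B) = cos(-2*pi/3) + (sin(-2*pi/3)/(3/5))*B = -1/2 + (-5*sqrt(3)/6)*B.
Answer: -1/2 - 7*sqrt(3)/51*γ13 - 49*sqrt(3)/102*γ14 + sqrt(3)/51*γ15


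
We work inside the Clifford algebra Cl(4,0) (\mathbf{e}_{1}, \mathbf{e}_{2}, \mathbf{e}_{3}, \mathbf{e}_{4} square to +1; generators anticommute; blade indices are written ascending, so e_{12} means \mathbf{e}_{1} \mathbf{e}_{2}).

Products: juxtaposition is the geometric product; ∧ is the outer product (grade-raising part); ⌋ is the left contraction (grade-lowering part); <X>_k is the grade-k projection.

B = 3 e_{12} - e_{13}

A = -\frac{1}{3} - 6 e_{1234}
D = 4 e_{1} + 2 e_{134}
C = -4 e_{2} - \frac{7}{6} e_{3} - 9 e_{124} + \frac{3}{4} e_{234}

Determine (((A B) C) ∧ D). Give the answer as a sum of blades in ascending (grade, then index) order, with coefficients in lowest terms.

step 1: -e_{12} + \frac{1}{3} e_{13} + 6 e_{24} + 18 e_{34}
step 2: \frac{1037}{18} e_{1} - \frac{27}{2} e_{2} + \frac{9}{2} e_{3} + 36 e_{4} - \frac{319}{2} e_{123} - \frac{1}{4} e_{124} - \frac{3}{4} e_{134} - 68 e_{234}
step 3: 54 e_{12} - 18 e_{13} - 144 e_{14} + 299 e_{1234}
Answer: 54 e_{12} - 18 e_{13} - 144 e_{14} + 299 e_{1234}


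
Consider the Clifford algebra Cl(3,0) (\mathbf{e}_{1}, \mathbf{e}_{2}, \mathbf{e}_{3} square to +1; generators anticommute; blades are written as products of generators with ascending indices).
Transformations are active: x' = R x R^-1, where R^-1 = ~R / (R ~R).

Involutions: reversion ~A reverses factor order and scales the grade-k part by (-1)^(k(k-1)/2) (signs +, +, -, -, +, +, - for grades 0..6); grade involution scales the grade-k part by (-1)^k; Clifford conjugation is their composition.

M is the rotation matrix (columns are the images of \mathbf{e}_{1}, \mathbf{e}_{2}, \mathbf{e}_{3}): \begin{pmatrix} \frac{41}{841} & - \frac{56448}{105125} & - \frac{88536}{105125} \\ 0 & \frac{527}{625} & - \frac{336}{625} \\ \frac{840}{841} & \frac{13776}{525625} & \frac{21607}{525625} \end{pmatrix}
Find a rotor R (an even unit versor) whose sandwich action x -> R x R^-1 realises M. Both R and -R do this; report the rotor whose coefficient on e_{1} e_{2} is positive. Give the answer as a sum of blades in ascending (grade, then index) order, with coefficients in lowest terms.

Method: write R = a + b12*e_{1} e_{2} + b13*e_{1} e_{3} + b23*e_{2} e_{3} with a^2 + b12^2 + b13^2 + b23^2 = 1 (so R^-1 = ~R). Expanding the columns R e_j ~R gives tr M = 4a^2 - 1 and, from the antisymmetric part, M21 - M12 = -4a*b12, M13 - M31 = 4a*b13, M32 - M23 = -4a*b23.
Here tr M = \frac{490439}{525625}, so a^2 = (1 + tr M)/4 = \frac{254016}{525625} and a = ±\frac{504}{725}. Taking a = \frac{504}{725}: M21 - M12 = \frac{56448}{105125}, M13 - M31 = -\frac{193536}{105125}, M32 - M23 = \frac{296352}{525625}, giving b12 = -\frac{28}{145}, b13 = -\frac{96}{145}, b23 = -\frac{147}{725}, i.e. R = \frac{504}{725} - \frac{28}{145} e_{1} e_{2} - \frac{96}{145} e_{1} e_{3} - \frac{147}{725} e_{2} e_{3}.
Its e_{1} e_{2} coefficient is negative, so report the other preimage -R.
Answer: -\frac{504}{725} + \frac{28}{145} e_{1} e_{2} + \frac{96}{145} e_{1} e_{3} + \frac{147}{725} e_{2} e_{3}. Note: both R and -R realise this M (trace \frac{490439}{525625}); the covering map identifies them, and the e_{1} e_{2}-coefficient sign is the tie-breaker.


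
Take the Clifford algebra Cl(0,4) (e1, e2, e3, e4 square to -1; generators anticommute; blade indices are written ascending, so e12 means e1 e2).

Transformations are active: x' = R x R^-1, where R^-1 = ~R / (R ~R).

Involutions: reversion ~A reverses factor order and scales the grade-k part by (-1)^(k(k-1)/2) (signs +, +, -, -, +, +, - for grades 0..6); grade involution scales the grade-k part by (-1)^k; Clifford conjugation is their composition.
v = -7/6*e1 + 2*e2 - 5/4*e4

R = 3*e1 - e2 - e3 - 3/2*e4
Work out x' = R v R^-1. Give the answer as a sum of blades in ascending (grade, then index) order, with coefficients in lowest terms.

~R = 3*e1 - e2 - e3 - 3/2*e4, and R ~R = -53/4, so R^-1 = ~R / (-53/4).
R v = 29/8 + 29/6*e12 - 7/6*e13 - 11/2*e14 + 2*e23 + 17/4*e24 + 5/4*e34
Answer: -151/318*e1 - 77/53*e2 + 29/53*e3 + 439/212*e4


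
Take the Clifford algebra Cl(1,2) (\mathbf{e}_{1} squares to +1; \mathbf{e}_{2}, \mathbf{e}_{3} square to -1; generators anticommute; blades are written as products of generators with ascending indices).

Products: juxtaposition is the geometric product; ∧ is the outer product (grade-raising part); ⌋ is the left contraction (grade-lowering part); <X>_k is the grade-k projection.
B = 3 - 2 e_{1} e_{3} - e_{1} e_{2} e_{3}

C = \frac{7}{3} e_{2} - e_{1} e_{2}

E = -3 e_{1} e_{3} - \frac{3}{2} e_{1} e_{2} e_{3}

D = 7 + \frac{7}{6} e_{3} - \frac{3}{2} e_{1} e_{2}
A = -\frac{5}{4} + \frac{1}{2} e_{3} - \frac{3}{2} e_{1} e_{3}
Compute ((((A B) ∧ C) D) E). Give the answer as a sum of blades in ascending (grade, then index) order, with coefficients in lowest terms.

step 1: -\frac{3}{4} - e_{1} - \frac{3}{2} e_{2} + \frac{3}{2} e_{3} + \frac{1}{2} e_{1} e_{2} - 2 e_{1} e_{3} + \frac{5}{4} e_{1} e_{2} e_{3}
step 2: -\frac{7}{4} e_{2} - \frac{19}{12} e_{1} e_{2} - \frac{7}{2} e_{2} e_{3} + \frac{19}{6} e_{1} e_{2} e_{3}
step 3: \frac{19}{8} + \frac{21}{8} e_{1} - \frac{49}{6} e_{2} - \frac{19}{4} e_{3} - \frac{133}{9} e_{1} e_{2} + \frac{21}{4} e_{1} e_{3} - \frac{637}{24} e_{2} e_{3} + \frac{1463}{72} e_{1} e_{2} e_{3}
step 4: \frac{707}{48} - \frac{409}{16} e_{1} + \frac{413}{6} e_{2} + \frac{343}{24} e_{3} - \frac{347}{4} e_{1} e_{2} + \frac{41}{8} e_{1} e_{3} - \frac{2317}{48} e_{2} e_{3} - \frac{449}{16} e_{1} e_{2} e_{3}
Answer: \frac{707}{48} - \frac{409}{16} e_{1} + \frac{413}{6} e_{2} + \frac{343}{24} e_{3} - \frac{347}{4} e_{1} e_{2} + \frac{41}{8} e_{1} e_{3} - \frac{2317}{48} e_{2} e_{3} - \frac{449}{16} e_{1} e_{2} e_{3}


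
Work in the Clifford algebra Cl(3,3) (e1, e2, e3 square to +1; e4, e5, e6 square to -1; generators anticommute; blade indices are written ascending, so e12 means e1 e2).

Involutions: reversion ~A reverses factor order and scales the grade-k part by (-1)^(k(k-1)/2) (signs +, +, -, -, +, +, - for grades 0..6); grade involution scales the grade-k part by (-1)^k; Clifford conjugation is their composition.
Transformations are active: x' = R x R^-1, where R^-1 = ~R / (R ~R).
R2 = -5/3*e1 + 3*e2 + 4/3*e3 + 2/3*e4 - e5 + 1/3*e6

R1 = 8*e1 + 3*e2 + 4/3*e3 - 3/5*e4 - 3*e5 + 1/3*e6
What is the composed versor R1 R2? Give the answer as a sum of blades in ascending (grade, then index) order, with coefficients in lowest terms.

Distribute over the terms of R1 (each basis-blade product reordered to ascending indices, repeated generators contracted through their squares):
(8*e1) R2 = -40/3 + 24*e12 + 32/3*e13 + 16/3*e14 - 8*e15 + 8/3*e16
(3*e2) R2 = 9 + 5*e12 + 4*e23 + 2*e24 - 3*e25 + e26
(4/3*e3) R2 = 16/9 + 20/9*e13 - 4*e23 + 8/9*e34 - 4/3*e35 + 4/9*e36
(-3/5*e4) R2 = 2/5 - e14 + 9/5*e24 + 4/5*e34 + 3/5*e45 - 1/5*e46
(-3*e5) R2 = -3 - 5*e15 + 9*e25 + 4*e35 + 2*e45 - e56
(1/3*e6) R2 = -1/9 + 5/9*e16 - e26 - 4/9*e36 - 2/9*e46 + 1/3*e56
Summing the partial products and collecting blades:
Answer: -79/15 + 29*e12 + 116/9*e13 + 13/3*e14 - 13*e15 + 29/9*e16 + 19/5*e24 + 6*e25 + 76/45*e34 + 8/3*e35 + 13/5*e45 - 19/45*e46 - 2/3*e56


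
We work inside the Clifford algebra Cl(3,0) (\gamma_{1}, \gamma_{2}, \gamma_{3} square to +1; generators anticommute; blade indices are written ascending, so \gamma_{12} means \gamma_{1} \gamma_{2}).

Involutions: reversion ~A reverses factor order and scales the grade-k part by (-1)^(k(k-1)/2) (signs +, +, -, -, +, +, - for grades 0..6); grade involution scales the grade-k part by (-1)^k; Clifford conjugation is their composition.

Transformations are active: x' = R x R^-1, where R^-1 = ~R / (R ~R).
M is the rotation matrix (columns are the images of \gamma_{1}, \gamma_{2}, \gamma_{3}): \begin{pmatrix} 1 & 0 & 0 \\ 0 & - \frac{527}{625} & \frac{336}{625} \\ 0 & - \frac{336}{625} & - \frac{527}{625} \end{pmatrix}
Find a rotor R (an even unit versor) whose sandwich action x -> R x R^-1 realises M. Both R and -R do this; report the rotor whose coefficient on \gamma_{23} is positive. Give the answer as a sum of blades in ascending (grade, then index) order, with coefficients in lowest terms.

Method: write R = a + b12*\gamma_{12} + b13*\gamma_{13} + b23*\gamma_{23} with a^2 + b12^2 + b13^2 + b23^2 = 1 (so R^-1 = ~R). Expanding the columns R e_j ~R gives tr M = 4a^2 - 1 and, from the antisymmetric part, M21 - M12 = -4a*b12, M13 - M31 = 4a*b13, M32 - M23 = -4a*b23.
Here tr M = -\frac{429}{625}, so a^2 = (1 + tr M)/4 = \frac{49}{625} and a = ±\frac{7}{25}. Taking a = \frac{7}{25}: M21 - M12 = 0, M13 - M31 = 0, M32 - M23 = -\frac{672}{625}, giving b12 = 0, b13 = 0, b23 = \frac{24}{25}, i.e. R = \frac{7}{25} + \frac{24}{25} \gamma_{23}.
Its \gamma_{23} coefficient is already positive.
Answer: \frac{7}{25} + \frac{24}{25} \gamma_{23}. Sheet selection: the two-to-one cover makes ±R indistinguishable at the matrix level (trace -\frac{429}{625}), so uniqueness comes from the required sign on \gamma_{23}.


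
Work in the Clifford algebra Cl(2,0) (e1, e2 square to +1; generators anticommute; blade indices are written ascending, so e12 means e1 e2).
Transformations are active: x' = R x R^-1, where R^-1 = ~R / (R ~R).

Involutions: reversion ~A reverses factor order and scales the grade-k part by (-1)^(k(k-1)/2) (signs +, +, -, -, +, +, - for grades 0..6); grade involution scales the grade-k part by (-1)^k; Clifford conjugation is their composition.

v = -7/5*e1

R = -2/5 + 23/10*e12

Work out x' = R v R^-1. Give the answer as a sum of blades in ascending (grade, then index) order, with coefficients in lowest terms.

~R = -2/5 - 23/10*e12, and R ~R = 109/20, so R^-1 = ~R / (109/20).
R v = 14/25*e1 + 161/50*e2
Answer: 3591/2725*e1 - 1288/2725*e2


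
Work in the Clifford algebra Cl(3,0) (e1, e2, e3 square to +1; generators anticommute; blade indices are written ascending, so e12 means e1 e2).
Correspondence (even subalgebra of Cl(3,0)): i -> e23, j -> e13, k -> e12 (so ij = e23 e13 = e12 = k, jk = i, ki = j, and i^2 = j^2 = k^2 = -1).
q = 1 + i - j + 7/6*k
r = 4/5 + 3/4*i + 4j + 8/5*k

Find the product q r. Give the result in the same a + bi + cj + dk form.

In blades: q = 1 + 7/6*e12 - e13 + e23, r = 4/5 + 8/5*e12 + 4*e13 + 3/4*e23.
Distribute q over r term by term (generator squares from the signature, products reordered to ascending indices): (1)*r = 4/5 + 8/5*e12 + 4*e13 + 3/4*e23; (7/6*e12)*r = -28/15 + 14/15*e12 + 7/8*e13 - 14/3*e23; (-e13)*r = 4 + 3/4*e12 - 4/5*e13 - 8/5*e23; (e23)*r = -3/4 + 4*e12 - 8/5*e13 + 4/5*e23.
Sum: 131/60 + 437/60*e12 + 99/40*e13 - 283/60*e23; translating back through the correspondence:
Answer: 131/60 - 283/60*i + 99/40*j + 437/60*k


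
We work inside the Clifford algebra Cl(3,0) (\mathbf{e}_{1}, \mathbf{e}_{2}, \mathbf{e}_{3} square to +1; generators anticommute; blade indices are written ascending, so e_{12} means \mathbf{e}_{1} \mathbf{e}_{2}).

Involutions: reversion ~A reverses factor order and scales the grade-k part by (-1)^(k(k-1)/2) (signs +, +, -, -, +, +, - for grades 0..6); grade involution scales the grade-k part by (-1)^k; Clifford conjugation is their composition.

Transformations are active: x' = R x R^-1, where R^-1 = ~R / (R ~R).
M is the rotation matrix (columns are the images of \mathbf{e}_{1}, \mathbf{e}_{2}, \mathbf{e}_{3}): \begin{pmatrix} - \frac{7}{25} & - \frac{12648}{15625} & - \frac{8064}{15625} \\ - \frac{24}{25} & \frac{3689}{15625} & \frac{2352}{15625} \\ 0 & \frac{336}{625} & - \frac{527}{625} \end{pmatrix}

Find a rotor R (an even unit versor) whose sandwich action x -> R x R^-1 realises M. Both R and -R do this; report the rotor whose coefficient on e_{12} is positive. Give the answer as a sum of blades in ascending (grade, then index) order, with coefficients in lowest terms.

Method: write R = a + b12*e_{12} + b13*e_{13} + b23*e_{23} with a^2 + b12^2 + b13^2 + b23^2 = 1 (so R^-1 = ~R). Expanding the columns R e_j ~R gives tr M = 4a^2 - 1 and, from the antisymmetric part, M21 - M12 = -4a*b12, M13 - M31 = 4a*b13, M32 - M23 = -4a*b23.
Here tr M = -\frac{13861}{15625}, so a^2 = (1 + tr M)/4 = \frac{441}{15625} and a = ±\frac{21}{125}. Taking a = \frac{21}{125}: M21 - M12 = -\frac{2352}{15625}, M13 - M31 = -\frac{8064}{15625}, M32 - M23 = \frac{6048}{15625}, giving b12 = \frac{28}{125}, b13 = -\frac{96}{125}, b23 = -\frac{72}{125}, i.e. R = \frac{21}{125} + \frac{28}{125} e_{12} - \frac{96}{125} e_{13} - \frac{72}{125} e_{23}.
Its e_{12} coefficient is already positive.
Answer: \frac{21}{125} + \frac{28}{125} e_{12} - \frac{96}{125} e_{13} - \frac{72}{125} e_{23}. Note: both R and -R realise this M (trace -\frac{13861}{15625}); the covering map identifies them, and the e_{12}-coefficient sign is the tie-breaker.


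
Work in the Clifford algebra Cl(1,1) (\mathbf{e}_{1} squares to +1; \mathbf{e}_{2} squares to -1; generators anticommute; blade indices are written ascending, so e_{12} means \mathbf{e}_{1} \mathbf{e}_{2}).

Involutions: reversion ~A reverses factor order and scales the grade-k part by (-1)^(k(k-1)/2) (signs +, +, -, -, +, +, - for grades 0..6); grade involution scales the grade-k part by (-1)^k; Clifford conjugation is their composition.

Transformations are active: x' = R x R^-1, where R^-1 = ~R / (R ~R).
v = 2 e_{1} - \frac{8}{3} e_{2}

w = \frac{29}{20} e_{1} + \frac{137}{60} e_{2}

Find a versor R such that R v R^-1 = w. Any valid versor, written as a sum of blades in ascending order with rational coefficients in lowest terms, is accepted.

Construction: equal norms (both -\frac{28}{9}) license R = v + w = \frac{69}{20} e_{1} - \frac{23}{60} e_{2} — nothing changes along that direction, while (v - w)/2 changes sign, so v maps onto w.
Answer: \frac{69}{20} e_{1} - \frac{23}{60} e_{2}


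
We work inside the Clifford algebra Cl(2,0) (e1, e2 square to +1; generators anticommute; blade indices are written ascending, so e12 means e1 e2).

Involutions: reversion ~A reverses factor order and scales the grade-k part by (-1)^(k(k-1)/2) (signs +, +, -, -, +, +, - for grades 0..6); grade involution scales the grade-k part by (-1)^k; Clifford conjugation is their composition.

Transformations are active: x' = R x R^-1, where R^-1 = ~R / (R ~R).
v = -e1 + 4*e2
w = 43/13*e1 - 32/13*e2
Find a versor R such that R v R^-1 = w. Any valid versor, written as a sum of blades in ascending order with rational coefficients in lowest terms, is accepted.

Construction: equal norms (both 17) license R = v + w = 30/13*e1 + 20/13*e2 — nothing changes along that direction, while (v - w)/2 changes sign, so v maps onto w.
Answer: 30/13*e1 + 20/13*e2


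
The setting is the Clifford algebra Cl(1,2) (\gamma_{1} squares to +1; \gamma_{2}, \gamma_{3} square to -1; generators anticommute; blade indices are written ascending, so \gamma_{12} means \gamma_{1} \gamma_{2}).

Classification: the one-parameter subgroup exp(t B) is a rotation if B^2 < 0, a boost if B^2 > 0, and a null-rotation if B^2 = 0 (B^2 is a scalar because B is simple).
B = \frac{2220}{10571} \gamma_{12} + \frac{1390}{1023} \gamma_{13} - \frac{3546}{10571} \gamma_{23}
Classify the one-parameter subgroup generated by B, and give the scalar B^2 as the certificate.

B^2 term by term: the squares give (\frac{2220}{10571})^2*(\gamma_{12})^2 + (\frac{1390}{1023})^2*(\gamma_{13})^2 + (-\frac{3546}{10571})^2*(\gamma_{23})^2 = \frac{4928400}{111746041}*(+1) + \frac{1932100}{1046529}*(+1) + \frac{12574116}{111746041}*(-1) = \frac{16}{9} (each basis 2-blade squares to minus the product of its generators' squares); cross terms between blades sharing an index anticommute and cancel. So B^2 = \frac{16}{9}.
Answer: boost, certificate B^2 = \frac{16}{9}. One invariant decides it: the square \frac{16}{9} survives every conjugation, and its sign is exactly the classification.


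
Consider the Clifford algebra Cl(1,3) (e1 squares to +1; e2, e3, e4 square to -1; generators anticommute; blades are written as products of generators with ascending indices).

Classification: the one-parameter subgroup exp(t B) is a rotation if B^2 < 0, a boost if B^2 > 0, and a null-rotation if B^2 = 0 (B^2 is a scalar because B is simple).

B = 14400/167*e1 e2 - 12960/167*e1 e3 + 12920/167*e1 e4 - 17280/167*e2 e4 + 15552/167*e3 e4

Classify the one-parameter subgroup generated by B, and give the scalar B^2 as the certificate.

B^2 term by term: the squares give (14400/167)^2*(e1 e2)^2 + (-12960/167)^2*(e1 e3)^2 + (12920/167)^2*(e1 e4)^2 + (-17280/167)^2*(e2 e4)^2 + (15552/167)^2*(e3 e4)^2 = 207360000/27889*(+1) + 167961600/27889*(+1) + 166926400/27889*(+1) + 298598400/27889*(-1) + 241864704/27889*(-1) = 64 (each basis 2-blade squares to minus the product of its generators' squares); cross terms between blades sharing an index anticommute and cancel; the commuting (index-disjoint) pairs give grade-4 terms 2*c*c'*(blade product), which cancel blade by blade — e1 e2 e3 e4: 447897600/27889 - 447897600/27889 = 0 — confirming B is simple. So B^2 = 64.
Answer: boost, certificate B^2 = 64. No conjugation can change B^2 = 64; the sign gives the class.


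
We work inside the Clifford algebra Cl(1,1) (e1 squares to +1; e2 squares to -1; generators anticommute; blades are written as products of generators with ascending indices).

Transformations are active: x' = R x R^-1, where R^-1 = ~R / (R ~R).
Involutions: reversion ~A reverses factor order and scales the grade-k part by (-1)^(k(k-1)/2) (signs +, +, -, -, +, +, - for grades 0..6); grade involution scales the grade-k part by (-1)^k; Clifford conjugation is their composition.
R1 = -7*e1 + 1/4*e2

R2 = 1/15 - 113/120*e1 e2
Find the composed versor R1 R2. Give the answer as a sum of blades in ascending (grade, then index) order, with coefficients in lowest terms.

Distribute over the terms of R1 (each basis-blade product reordered to ascending indices, repeated generators contracted through their squares):
(-7*e1) R2 = -7/15*e1 + 791/120*e2
(1/4*e2) R2 = -113/480*e1 + 1/60*e2
Summing the partial products and collecting blades:
Answer: -337/480*e1 + 793/120*e2


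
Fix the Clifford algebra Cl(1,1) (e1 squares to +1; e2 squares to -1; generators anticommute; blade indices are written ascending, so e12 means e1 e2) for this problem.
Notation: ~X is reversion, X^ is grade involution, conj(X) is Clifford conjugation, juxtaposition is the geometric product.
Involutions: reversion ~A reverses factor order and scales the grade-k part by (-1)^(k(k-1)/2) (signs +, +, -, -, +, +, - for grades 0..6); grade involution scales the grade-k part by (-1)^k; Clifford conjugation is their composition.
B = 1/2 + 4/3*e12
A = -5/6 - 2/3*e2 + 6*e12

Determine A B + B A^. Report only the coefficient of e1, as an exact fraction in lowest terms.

first term: 91/12 - 8/9*e1 - 1/3*e2 + 17/9*e12
second term: 91/12 - 8/9*e1 + 1/3*e2 + 17/9*e12
Answer: -16/9


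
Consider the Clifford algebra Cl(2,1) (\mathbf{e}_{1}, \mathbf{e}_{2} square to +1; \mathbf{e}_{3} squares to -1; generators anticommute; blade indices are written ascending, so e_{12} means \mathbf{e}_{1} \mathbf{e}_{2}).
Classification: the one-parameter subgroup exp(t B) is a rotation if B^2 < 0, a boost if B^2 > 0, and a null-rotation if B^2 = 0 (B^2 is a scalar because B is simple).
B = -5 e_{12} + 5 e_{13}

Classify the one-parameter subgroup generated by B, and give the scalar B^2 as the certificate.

B^2 term by term: the squares give (-5)^2*(e_{12})^2 + (5)^2*(e_{13})^2 = 25*(-1) + 25*(+1) = 0 (each basis 2-blade squares to minus the product of its generators' squares); cross terms between blades sharing an index anticommute and cancel. So B^2 = 0.
Answer: null-rotation, certificate B^2 = 0. Key observation: B^2 = 0 is a conjugation invariant, so its sign decides the class regardless of the surface form of B.


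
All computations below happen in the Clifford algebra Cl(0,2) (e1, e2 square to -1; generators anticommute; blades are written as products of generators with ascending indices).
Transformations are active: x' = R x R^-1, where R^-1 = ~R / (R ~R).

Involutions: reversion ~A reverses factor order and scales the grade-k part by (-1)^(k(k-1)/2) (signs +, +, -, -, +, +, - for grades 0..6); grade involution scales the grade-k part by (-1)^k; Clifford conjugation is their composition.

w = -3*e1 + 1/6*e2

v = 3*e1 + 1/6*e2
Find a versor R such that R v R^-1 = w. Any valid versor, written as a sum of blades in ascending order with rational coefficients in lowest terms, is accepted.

Reasoning: v^2 = w^2 = -325/36 since conjugation preserves the quadratic form; R = v + w = 1/3*e2 is then valid when invertible, keeping its own part and reversing (v - w)/2.
Answer: 1/3*e2


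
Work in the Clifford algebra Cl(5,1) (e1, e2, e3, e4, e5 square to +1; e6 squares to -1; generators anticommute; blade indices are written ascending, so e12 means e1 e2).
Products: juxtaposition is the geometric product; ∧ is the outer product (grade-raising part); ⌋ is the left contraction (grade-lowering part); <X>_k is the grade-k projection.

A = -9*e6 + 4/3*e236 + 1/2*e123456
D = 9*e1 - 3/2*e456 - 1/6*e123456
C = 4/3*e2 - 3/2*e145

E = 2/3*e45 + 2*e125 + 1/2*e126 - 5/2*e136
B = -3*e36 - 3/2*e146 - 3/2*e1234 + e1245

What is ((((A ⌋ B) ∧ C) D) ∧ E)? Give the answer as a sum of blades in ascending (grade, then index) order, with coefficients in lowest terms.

step 1: 27*e3 - 27/2*e14
step 2: -36*e23 + 18*e124 + 81/2*e1345
step 3: 162*e24 + 27/4*e26 - 324*e123 + 243/4*e136 - 729/2*e345 - 3*e356 - 27*e1256 - 6*e1456 + 54*e23456
step 4: 9/2*e2456 - 216*e12345 + 405*e12346 + 81/2*e13456 - 729/4*e123456
Answer: 9/2*e2456 - 216*e12345 + 405*e12346 + 81/2*e13456 - 729/4*e123456


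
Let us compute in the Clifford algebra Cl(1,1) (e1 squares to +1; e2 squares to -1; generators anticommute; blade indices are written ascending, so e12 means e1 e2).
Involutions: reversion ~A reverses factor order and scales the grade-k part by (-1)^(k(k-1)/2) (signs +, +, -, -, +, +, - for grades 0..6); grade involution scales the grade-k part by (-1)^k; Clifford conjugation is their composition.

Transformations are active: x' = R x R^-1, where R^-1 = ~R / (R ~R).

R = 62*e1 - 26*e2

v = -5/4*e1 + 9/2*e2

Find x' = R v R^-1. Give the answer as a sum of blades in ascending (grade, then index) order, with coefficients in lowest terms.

~R = 62*e1 - 26*e2, and R ~R = 3168, so R^-1 = ~R / (3168).
R v = 79/2 + 493/2*e12
Answer: 4429/1584*e1 - 8155/1584*e2


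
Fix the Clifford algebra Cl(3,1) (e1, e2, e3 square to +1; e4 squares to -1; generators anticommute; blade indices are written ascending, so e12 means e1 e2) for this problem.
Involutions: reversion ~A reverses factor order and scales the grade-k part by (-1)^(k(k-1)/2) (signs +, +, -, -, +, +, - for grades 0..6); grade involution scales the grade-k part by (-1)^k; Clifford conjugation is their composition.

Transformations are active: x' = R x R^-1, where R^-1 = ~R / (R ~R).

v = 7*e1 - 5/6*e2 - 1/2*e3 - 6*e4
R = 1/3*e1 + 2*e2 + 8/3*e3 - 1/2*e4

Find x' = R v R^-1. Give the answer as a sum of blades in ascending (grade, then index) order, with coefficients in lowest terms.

~R = 1/3*e1 + 2*e2 + 8/3*e3 - 1/2*e4, and R ~R = 395/36, so R^-1 = ~R / (395/36).
R v = -11/3 - 257/18*e12 - 113/6*e13 + 3/2*e14 + 11/9*e23 - 149/12*e24 - 65/4*e34
Answer: -2853/395*e1 - 1193/2370*e2 - 1013/790*e3 + 2502/395*e4


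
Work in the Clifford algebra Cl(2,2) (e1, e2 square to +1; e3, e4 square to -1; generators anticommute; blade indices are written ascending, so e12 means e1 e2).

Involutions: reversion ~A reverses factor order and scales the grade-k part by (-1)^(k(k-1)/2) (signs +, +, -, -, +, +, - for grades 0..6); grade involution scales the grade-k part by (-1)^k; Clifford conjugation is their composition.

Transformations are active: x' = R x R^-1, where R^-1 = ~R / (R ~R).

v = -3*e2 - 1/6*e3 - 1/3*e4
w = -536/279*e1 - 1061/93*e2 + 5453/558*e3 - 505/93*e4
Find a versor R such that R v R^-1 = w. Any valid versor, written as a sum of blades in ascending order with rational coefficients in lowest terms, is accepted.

Take R = v + w = -536/279*e1 - 1340/93*e2 + 2680/279*e3 - 536/93*e4. Because q(v) = q(w) = 319/36, conjugation by R sends v exactly to w.
Answer: -536/279*e1 - 1340/93*e2 + 2680/279*e3 - 536/93*e4


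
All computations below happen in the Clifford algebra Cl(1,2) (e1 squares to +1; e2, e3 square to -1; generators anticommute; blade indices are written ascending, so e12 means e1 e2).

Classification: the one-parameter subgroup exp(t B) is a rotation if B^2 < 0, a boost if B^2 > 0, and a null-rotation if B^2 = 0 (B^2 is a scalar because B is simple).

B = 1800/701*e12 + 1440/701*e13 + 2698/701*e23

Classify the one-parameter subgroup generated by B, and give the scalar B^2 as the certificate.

B^2 term by term: the squares give (1800/701)^2*(e12)^2 + (1440/701)^2*(e13)^2 + (2698/701)^2*(e23)^2 = 3240000/491401*(+1) + 2073600/491401*(+1) + 7279204/491401*(-1) = -4 (each basis 2-blade squares to minus the product of its generators' squares); cross terms between blades sharing an index anticommute and cancel. So B^2 = -4.
Answer: rotation, certificate B^2 = -4. One invariant decides it: the square -4 survives every conjugation, and its sign is exactly the classification.


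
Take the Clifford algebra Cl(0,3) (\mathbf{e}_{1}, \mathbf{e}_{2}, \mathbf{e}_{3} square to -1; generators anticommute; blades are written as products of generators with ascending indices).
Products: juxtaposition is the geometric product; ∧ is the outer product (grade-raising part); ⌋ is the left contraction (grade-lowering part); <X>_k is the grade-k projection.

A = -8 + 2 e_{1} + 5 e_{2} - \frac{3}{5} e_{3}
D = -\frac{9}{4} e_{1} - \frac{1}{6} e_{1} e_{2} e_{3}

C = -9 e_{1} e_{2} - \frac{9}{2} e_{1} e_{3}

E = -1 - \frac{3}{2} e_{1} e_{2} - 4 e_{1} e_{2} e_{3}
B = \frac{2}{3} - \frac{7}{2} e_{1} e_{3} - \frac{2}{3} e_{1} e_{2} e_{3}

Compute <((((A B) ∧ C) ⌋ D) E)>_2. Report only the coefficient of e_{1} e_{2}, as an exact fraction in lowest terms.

step 1: -\frac{16}{3} + \frac{103}{30} e_{1} + \frac{10}{3} e_{2} + \frac{33}{5} e_{3} - \frac{2}{5} e_{1} e_{2} + \frac{74}{3} e_{1} e_{3} + \frac{4}{3} e_{2} e_{3} + \frac{137}{6} e_{1} e_{2} e_{3}
step 2: 48 e_{1} e_{2} + 24 e_{1} e_{3} - \frac{222}{5} e_{1} e_{2} e_{3}
step 3: \frac{37}{5} - 4 e_{2} + 8 e_{3}
step 4: -\frac{37}{5} + 6 e_{1} + 4 e_{2} - 8 e_{3} + \frac{209}{10} e_{1} e_{2} + 16 e_{1} e_{3} - \frac{208}{5} e_{1} e_{2} e_{3}
step 5: \frac{209}{10} e_{1} e_{2} + 16 e_{1} e_{3}
Answer: \frac{209}{10}


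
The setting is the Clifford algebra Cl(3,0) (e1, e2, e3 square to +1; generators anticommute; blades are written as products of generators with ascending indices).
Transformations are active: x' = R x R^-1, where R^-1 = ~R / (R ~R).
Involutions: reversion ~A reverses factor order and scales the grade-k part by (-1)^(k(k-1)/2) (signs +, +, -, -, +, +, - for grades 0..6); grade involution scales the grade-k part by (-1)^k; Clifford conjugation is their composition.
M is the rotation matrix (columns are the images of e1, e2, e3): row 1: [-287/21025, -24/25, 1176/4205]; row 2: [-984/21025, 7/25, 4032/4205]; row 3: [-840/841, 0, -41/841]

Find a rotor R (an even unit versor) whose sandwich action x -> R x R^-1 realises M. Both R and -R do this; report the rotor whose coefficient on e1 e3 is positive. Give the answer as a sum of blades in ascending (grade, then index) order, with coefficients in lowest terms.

Method: write R = a + b12*e1 e2 + b13*e1 e3 + b23*e2 e3 with a^2 + b12^2 + b13^2 + b23^2 = 1 (so R^-1 = ~R). Expanding the columns R e_j ~R gives tr M = 4a^2 - 1 and, from the antisymmetric part, M21 - M12 = -4a*b12, M13 - M31 = 4a*b13, M32 - M23 = -4a*b23.
Here tr M = 183/841, so a^2 = (1 + tr M)/4 = 256/841 and a = ±16/29. Taking a = 16/29: M21 - M12 = 768/841, M13 - M31 = 5376/4205, M32 - M23 = -4032/4205, giving b12 = -12/29, b13 = 84/145, b23 = 63/145, i.e. R = 16/29 - 12/29*e1 e2 + 84/145*e1 e3 + 63/145*e2 e3.
Its e1 e3 coefficient is already positive.
Answer: 16/29 - 12/29*e1 e2 + 84/145*e1 e3 + 63/145*e2 e3. Sheet selection: the two-to-one cover makes ±R indistinguishable at the matrix level (trace 183/841), so uniqueness comes from the required sign on e1 e3.


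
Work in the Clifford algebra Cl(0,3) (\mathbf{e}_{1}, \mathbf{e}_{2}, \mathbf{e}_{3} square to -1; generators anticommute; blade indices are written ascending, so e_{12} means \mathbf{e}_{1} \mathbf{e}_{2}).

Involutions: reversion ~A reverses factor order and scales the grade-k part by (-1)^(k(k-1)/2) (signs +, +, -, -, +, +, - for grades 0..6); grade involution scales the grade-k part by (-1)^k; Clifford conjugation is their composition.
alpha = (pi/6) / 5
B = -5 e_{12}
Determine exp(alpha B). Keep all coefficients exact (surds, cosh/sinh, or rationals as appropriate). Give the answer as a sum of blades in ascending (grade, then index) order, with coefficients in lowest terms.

B^2 = (-5)^2*(e_{12})^2 = 25*(-1) = -25 (a basis 2-blade squares to minus the product of its generators' squares).
B^2 = -25 — B^2 < 0, so the exponential closes trigonometrically: l = 5, alpha*l = \frac{\pi}{6}, so exp(alpha B) = cos(\frac{\pi}{6}) + (sin(\frac{\pi}{6})/5)*B = \frac{\sqrt{3}}{2} + (\frac{1}{10})*B.
Answer: \frac{\sqrt{3}}{2} - \frac{1}{2} e_{12}


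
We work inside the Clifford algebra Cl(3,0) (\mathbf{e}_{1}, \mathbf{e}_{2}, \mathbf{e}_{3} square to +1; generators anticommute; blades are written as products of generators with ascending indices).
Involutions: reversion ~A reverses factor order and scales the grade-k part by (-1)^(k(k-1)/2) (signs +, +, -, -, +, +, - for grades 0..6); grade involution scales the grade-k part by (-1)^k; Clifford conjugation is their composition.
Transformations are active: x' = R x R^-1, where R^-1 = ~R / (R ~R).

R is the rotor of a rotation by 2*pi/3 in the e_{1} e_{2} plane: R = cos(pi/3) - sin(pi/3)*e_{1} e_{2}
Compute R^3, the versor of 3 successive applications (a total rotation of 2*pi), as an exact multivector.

Because a rotor carries half the rotation angle, composing 3 copies of this e_{1} e_{2}-plane rotor multiplies the phase: 3*(pi/3) = \pi, hence R^3 = cos(\pi) - sin(\pi)*e_{1} e_{2}.
cos(\pi) = -1 and sin(\pi) = 0, so R^3 = -1. The total rotation 2*pi is 1 full turn, so every vector returns to itself, yet the rotor is -1, on the OTHER sheet of the double cover (an odd number of 2*pi turns).
Answer: -1
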